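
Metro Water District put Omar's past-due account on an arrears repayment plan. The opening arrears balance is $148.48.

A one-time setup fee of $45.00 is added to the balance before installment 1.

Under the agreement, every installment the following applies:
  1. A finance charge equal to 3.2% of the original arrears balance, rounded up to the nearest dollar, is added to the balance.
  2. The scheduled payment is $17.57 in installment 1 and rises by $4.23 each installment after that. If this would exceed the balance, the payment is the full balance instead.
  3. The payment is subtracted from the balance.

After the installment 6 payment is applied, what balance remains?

# | Opening | Interest | Payment | End bal
1 | $193.48 | $5.00 | $17.57 | $180.91
2 | $180.91 | $5.00 | $21.80 | $164.11
3 | $164.11 | $5.00 | $26.03 | $143.08
4 | $143.08 | $5.00 | $30.26 | $117.82
5 | $117.82 | $5.00 | $34.49 | $88.33
6 | $88.33 | $5.00 | $38.72 | $54.61

$54.61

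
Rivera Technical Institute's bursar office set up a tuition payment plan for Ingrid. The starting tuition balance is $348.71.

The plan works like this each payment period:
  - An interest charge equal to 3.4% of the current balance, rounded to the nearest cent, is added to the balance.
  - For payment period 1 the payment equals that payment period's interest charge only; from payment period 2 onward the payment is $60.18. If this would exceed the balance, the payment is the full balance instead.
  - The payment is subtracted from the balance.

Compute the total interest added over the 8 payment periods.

Payment period 1: opening $348.71; interest $11.86 → $360.57; payment $11.86; balance $348.71
Payment period 2: opening $348.71; interest $11.86 → $360.57; payment $60.18; balance $300.39
Payment period 3: opening $300.39; interest $10.21 → $310.60; payment $60.18; balance $250.42
Payment period 4: opening $250.42; interest $8.51 → $258.93; payment $60.18; balance $198.75
Payment period 5: opening $198.75; interest $6.76 → $205.51; payment $60.18; balance $145.33
Payment period 6: opening $145.33; interest $4.94 → $150.27; payment $60.18; balance $90.09
Payment period 7: opening $90.09; interest $3.06 → $93.15; payment $60.18; balance $32.97
Payment period 8: opening $32.97; interest $1.12 → $34.09; payment $34.09; balance $0.00
Total interest: $11.86 + $11.86 + $10.21 + $8.51 + $6.76 + $4.94 + $3.06 + $1.12 = $58.32

$58.32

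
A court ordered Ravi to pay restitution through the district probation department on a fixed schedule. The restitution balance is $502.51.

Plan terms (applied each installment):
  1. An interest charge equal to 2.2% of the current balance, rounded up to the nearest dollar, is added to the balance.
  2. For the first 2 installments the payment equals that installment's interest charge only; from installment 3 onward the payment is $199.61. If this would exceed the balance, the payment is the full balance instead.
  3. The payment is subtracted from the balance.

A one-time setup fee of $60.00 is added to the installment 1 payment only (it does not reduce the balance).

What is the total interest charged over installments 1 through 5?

Installment 1: opening $502.51; interest $12.00 → $514.51; payment $12.00 (+ $60.00 fee); balance $502.51
Installment 2: opening $502.51; interest $12.00 → $514.51; payment $12.00; balance $502.51
Installment 3: opening $502.51; interest $12.00 → $514.51; payment $199.61; balance $314.90
Installment 4: opening $314.90; interest $7.00 → $321.90; payment $199.61; balance $122.29
Installment 5: opening $122.29; interest $3.00 → $125.29; payment $125.29; balance $0.00
Total interest: $12.00 + $12.00 + $12.00 + $7.00 + $3.00 = $46.00

$46.00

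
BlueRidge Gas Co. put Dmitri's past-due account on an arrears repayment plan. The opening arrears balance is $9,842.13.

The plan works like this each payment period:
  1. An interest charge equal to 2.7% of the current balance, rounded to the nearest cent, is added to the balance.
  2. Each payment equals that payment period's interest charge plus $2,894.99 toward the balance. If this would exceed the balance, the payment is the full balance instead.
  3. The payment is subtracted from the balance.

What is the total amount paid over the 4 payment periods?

$10,436.09

Payment period 1: $9,842.13 +$265.74 interest = $10,107.87; pay $3,160.73 → $6,947.14
Payment period 2: $6,947.14 +$187.57 interest = $7,134.71; pay $3,082.56 → $4,052.15
Payment period 3: $4,052.15 +$109.41 interest = $4,161.56; pay $3,004.40 → $1,157.16
Payment period 4: $1,157.16 +$31.24 interest = $1,188.40; pay $1,188.40 → $0.00
Total paid: $10,436.09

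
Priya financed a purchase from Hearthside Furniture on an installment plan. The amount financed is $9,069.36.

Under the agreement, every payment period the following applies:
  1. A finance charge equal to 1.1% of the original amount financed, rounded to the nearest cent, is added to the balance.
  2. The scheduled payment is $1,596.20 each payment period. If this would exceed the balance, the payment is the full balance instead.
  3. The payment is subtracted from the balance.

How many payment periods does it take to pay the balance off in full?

7

# | Opening | Interest | Payment | End bal
1 | $9,069.36 | $99.76 | $1,596.20 | $7,572.92
2 | $7,572.92 | $99.76 | $1,596.20 | $6,076.48
3 | $6,076.48 | $99.76 | $1,596.20 | $4,580.04
4 | $4,580.04 | $99.76 | $1,596.20 | $3,083.60
5 | $3,083.60 | $99.76 | $1,596.20 | $1,587.16
6 | $1,587.16 | $99.76 | $1,596.20 | $90.72
7 | $90.72 | $99.76 | $190.48 | $0.00
Balance reaches $0.00 in payment period 7.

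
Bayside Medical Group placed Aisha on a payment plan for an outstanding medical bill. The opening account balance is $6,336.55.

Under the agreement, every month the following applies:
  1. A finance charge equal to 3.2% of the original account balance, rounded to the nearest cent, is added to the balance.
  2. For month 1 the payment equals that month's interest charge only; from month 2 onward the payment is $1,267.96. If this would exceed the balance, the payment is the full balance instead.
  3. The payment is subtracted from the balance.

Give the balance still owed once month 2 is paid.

Month 1: opening $6,336.55; interest $202.77 → $6,539.32; payment $202.77; balance $6,336.55
Month 2: opening $6,336.55; interest $202.77 → $6,539.32; payment $1,267.96; balance $5,271.36

$5,271.36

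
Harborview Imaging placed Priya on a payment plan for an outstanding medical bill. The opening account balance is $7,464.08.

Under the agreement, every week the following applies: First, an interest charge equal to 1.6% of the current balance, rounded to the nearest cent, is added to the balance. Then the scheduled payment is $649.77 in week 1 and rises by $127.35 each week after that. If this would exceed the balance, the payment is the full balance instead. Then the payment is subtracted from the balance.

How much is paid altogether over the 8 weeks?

# | Opening | Interest | Payment | End bal
1 | $7,464.08 | $119.43 | $649.77 | $6,933.74
2 | $6,933.74 | $110.94 | $777.12 | $6,267.56
3 | $6,267.56 | $100.28 | $904.47 | $5,463.37
4 | $5,463.37 | $87.41 | $1,031.82 | $4,518.96
5 | $4,518.96 | $72.30 | $1,159.17 | $3,432.09
6 | $3,432.09 | $54.91 | $1,286.52 | $2,200.48
7 | $2,200.48 | $35.21 | $1,413.87 | $821.82
8 | $821.82 | $13.15 | $834.97 | $0.00
Total paid: $8,057.71

$8,057.71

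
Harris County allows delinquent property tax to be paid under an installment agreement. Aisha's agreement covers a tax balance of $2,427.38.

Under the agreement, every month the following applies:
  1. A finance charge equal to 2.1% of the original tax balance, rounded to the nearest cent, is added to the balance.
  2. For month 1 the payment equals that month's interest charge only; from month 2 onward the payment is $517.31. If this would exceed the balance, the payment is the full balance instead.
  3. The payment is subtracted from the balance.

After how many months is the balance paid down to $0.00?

Month 1: opening $2,427.38; interest $50.97 → $2,478.35; payment $50.97; balance $2,427.38
Month 2: opening $2,427.38; interest $50.97 → $2,478.35; payment $517.31; balance $1,961.04
Month 3: opening $1,961.04; interest $50.97 → $2,012.01; payment $517.31; balance $1,494.70
Month 4: opening $1,494.70; interest $50.97 → $1,545.67; payment $517.31; balance $1,028.36
Month 5: opening $1,028.36; interest $50.97 → $1,079.33; payment $517.31; balance $562.02
Month 6: opening $562.02; interest $50.97 → $612.99; payment $517.31; balance $95.68
Month 7: opening $95.68; interest $50.97 → $146.65; payment $146.65; balance $0.00
Balance reaches $0.00 in month 7.

7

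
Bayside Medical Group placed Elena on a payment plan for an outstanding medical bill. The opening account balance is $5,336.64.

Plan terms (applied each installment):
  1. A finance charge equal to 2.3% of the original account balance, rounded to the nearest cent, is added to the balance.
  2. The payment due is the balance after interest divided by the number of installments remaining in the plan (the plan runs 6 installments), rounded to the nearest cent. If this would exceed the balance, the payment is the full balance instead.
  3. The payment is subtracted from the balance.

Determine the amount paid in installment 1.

$909.90

Installment 1: opening $5,336.64; interest $122.74 → $5,459.38; payment $909.90; balance $4,549.48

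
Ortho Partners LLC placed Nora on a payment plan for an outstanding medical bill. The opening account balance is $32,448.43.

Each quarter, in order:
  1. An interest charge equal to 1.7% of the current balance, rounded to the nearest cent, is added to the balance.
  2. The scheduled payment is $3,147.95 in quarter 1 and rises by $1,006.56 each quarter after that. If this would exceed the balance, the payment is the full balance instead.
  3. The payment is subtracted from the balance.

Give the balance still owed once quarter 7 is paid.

$0.00

Quarter 1: $32,448.43 +$551.62 interest = $33,000.05; pay $3,147.95 → $29,852.10
Quarter 2: $29,852.10 +$507.49 interest = $30,359.59; pay $4,154.51 → $26,205.08
Quarter 3: $26,205.08 +$445.49 interest = $26,650.57; pay $5,161.07 → $21,489.50
Quarter 4: $21,489.50 +$365.32 interest = $21,854.82; pay $6,167.63 → $15,687.19
Quarter 5: $15,687.19 +$266.68 interest = $15,953.87; pay $7,174.19 → $8,779.68
Quarter 6: $8,779.68 +$149.25 interest = $8,928.93; pay $8,180.75 → $748.18
Quarter 7: $748.18 +$12.72 interest = $760.90; pay $760.90 → $0.00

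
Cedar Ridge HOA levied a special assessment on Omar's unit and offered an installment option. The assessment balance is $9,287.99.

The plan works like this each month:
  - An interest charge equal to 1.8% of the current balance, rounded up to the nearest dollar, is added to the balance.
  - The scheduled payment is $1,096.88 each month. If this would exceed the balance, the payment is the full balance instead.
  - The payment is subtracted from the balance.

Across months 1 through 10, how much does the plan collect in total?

$10,175.99

Month 1: opening $9,287.99; interest $168.00 → $9,455.99; payment $1,096.88; balance $8,359.11
Month 2: opening $8,359.11; interest $151.00 → $8,510.11; payment $1,096.88; balance $7,413.23
Month 3: opening $7,413.23; interest $134.00 → $7,547.23; payment $1,096.88; balance $6,450.35
Month 4: opening $6,450.35; interest $117.00 → $6,567.35; payment $1,096.88; balance $5,470.47
Month 5: opening $5,470.47; interest $99.00 → $5,569.47; payment $1,096.88; balance $4,472.59
Month 6: opening $4,472.59; interest $81.00 → $4,553.59; payment $1,096.88; balance $3,456.71
Month 7: opening $3,456.71; interest $63.00 → $3,519.71; payment $1,096.88; balance $2,422.83
Month 8: opening $2,422.83; interest $44.00 → $2,466.83; payment $1,096.88; balance $1,369.95
Month 9: opening $1,369.95; interest $25.00 → $1,394.95; payment $1,096.88; balance $298.07
Month 10: opening $298.07; interest $6.00 → $304.07; payment $304.07; balance $0.00
Total paid: $10,175.99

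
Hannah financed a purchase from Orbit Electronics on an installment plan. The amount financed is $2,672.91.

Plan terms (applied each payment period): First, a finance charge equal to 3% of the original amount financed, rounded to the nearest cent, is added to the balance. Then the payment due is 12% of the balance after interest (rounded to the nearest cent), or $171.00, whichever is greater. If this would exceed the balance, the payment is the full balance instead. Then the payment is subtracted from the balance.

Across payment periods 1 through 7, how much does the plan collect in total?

$1,794.15

# | Opening | Interest | Payment | End bal
1 | $2,672.91 | $80.19 | $330.37 | $2,422.73
2 | $2,422.73 | $80.19 | $300.35 | $2,202.57
3 | $2,202.57 | $80.19 | $273.93 | $2,008.83
4 | $2,008.83 | $80.19 | $250.68 | $1,838.34
5 | $1,838.34 | $80.19 | $230.22 | $1,688.31
6 | $1,688.31 | $80.19 | $212.22 | $1,556.28
7 | $1,556.28 | $80.19 | $196.38 | $1,440.09
Total paid: $1,794.15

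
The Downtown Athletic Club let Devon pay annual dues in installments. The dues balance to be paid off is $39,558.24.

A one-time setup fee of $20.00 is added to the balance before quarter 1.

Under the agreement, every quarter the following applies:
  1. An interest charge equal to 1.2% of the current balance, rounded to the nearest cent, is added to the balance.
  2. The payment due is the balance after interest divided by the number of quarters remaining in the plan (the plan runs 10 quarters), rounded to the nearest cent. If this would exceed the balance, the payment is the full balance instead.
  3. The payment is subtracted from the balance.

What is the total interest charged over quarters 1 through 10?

Quarter 1: $39,578.24 +$474.94 interest = $40,053.18; pay $4,005.32 → $36,047.86
Quarter 2: $36,047.86 +$432.57 interest = $36,480.43; pay $4,053.38 → $32,427.05
Quarter 3: $32,427.05 +$389.12 interest = $32,816.17; pay $4,102.02 → $28,714.15
Quarter 4: $28,714.15 +$344.57 interest = $29,058.72; pay $4,151.25 → $24,907.47
Quarter 5: $24,907.47 +$298.89 interest = $25,206.36; pay $4,201.06 → $21,005.30
Quarter 6: $21,005.30 +$252.06 interest = $21,257.36; pay $4,251.47 → $17,005.89
Quarter 7: $17,005.89 +$204.07 interest = $17,209.96; pay $4,302.49 → $12,907.47
Quarter 8: $12,907.47 +$154.89 interest = $13,062.36; pay $4,354.12 → $8,708.24
Quarter 9: $8,708.24 +$104.50 interest = $8,812.74; pay $4,406.37 → $4,406.37
Quarter 10: $4,406.37 +$52.88 interest = $4,459.25; pay $4,459.25 → $0.00
Total interest: $474.94 + $432.57 + $389.12 + $344.57 + $298.89 + $252.06 + $204.07 + $154.89 + $104.50 + $52.88 = $2,708.49

$2,708.49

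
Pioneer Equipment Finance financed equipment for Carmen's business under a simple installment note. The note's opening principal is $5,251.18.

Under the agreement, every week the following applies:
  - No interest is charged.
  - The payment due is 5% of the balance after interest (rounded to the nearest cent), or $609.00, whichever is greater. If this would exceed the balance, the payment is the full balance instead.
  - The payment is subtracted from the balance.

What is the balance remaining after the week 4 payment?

$2,815.18

# | Opening | Payment | End bal
1 | $5,251.18 | $609.00 | $4,642.18
2 | $4,642.18 | $609.00 | $4,033.18
3 | $4,033.18 | $609.00 | $3,424.18
4 | $3,424.18 | $609.00 | $2,815.18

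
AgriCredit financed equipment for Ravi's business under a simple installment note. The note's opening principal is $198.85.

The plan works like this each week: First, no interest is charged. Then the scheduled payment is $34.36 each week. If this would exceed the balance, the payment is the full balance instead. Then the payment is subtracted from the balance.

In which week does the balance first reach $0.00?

# | Opening | Payment | End bal
1 | $198.85 | $34.36 | $164.49
2 | $164.49 | $34.36 | $130.13
3 | $130.13 | $34.36 | $95.77
4 | $95.77 | $34.36 | $61.41
5 | $61.41 | $34.36 | $27.05
6 | $27.05 | $27.05 | $0.00
Balance reaches $0.00 in week 6.

6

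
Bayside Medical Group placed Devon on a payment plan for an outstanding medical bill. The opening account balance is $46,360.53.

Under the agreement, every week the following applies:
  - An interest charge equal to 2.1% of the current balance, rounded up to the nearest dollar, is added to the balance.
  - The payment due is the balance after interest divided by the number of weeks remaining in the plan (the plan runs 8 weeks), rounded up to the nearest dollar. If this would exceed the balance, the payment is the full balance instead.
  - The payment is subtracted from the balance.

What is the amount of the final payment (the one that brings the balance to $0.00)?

Week 1: $46,360.53 +$974.00 interest = $47,334.53; pay $5,917.00 → $41,417.53
Week 2: $41,417.53 +$870.00 interest = $42,287.53; pay $6,042.00 → $36,245.53
Week 3: $36,245.53 +$762.00 interest = $37,007.53; pay $6,168.00 → $30,839.53
Week 4: $30,839.53 +$648.00 interest = $31,487.53; pay $6,298.00 → $25,189.53
Week 5: $25,189.53 +$529.00 interest = $25,718.53; pay $6,430.00 → $19,288.53
Week 6: $19,288.53 +$406.00 interest = $19,694.53; pay $6,565.00 → $13,129.53
Week 7: $13,129.53 +$276.00 interest = $13,405.53; pay $6,703.00 → $6,702.53
Week 8: $6,702.53 +$141.00 interest = $6,843.53; pay $6,843.53 → $0.00

$6,843.53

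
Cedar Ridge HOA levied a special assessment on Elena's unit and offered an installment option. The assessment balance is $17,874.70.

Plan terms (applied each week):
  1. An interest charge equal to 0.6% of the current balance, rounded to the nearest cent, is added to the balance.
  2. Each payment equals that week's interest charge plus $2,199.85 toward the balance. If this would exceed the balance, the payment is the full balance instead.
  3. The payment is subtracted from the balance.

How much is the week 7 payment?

$2,227.90

Week 1: $17,874.70 +$107.25 interest = $17,981.95; pay $2,307.10 → $15,674.85
Week 2: $15,674.85 +$94.05 interest = $15,768.90; pay $2,293.90 → $13,475.00
Week 3: $13,475.00 +$80.85 interest = $13,555.85; pay $2,280.70 → $11,275.15
Week 4: $11,275.15 +$67.65 interest = $11,342.80; pay $2,267.50 → $9,075.30
Week 5: $9,075.30 +$54.45 interest = $9,129.75; pay $2,254.30 → $6,875.45
Week 6: $6,875.45 +$41.25 interest = $6,916.70; pay $2,241.10 → $4,675.60
Week 7: $4,675.60 +$28.05 interest = $4,703.65; pay $2,227.90 → $2,475.75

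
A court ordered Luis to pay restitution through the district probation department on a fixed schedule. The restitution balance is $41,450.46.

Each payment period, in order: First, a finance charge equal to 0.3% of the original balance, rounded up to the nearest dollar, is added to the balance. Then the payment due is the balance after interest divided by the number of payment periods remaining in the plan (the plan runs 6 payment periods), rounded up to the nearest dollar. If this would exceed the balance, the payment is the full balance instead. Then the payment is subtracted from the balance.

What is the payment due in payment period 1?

Payment period 1: $41,450.46 +$125.00 interest = $41,575.46; pay $6,930.00 → $34,645.46

$6,930.00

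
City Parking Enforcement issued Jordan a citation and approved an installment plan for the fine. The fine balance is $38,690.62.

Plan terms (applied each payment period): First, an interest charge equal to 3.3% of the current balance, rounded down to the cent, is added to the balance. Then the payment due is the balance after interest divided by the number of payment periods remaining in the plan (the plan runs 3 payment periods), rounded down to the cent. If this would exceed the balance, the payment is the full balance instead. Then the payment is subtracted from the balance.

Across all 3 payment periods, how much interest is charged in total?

$2,610.21

Payment period 1: opening $38,690.62; interest $1,276.79 → $39,967.41; payment $13,322.47; balance $26,644.94
Payment period 2: opening $26,644.94; interest $879.28 → $27,524.22; payment $13,762.11; balance $13,762.11
Payment period 3: opening $13,762.11; interest $454.14 → $14,216.25; payment $14,216.25; balance $0.00
Total interest: $1,276.79 + $879.28 + $454.14 = $2,610.21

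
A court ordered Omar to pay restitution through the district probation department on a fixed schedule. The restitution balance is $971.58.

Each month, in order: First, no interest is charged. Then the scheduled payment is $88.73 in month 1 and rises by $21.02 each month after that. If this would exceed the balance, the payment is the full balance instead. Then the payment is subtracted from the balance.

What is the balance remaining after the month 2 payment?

Month 1: opening $971.58; payment $88.73; balance $882.85
Month 2: opening $882.85; payment $109.75; balance $773.10

$773.10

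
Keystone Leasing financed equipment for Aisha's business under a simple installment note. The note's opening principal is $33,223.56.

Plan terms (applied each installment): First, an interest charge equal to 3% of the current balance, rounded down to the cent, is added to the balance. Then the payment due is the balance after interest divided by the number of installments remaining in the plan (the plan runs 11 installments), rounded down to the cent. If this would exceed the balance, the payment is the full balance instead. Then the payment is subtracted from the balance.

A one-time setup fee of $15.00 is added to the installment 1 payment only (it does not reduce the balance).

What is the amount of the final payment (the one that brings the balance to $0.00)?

$4,180.83

Installment 1: $33,223.56 +$996.70 interest = $34,220.26; pay $3,110.93 (+ $15.00 fee) → $31,109.33
Installment 2: $31,109.33 +$933.27 interest = $32,042.60; pay $3,204.26 → $28,838.34
Installment 3: $28,838.34 +$865.15 interest = $29,703.49; pay $3,300.38 → $26,403.11
Installment 4: $26,403.11 +$792.09 interest = $27,195.20; pay $3,399.40 → $23,795.80
Installment 5: $23,795.80 +$713.87 interest = $24,509.67; pay $3,501.38 → $21,008.29
Installment 6: $21,008.29 +$630.24 interest = $21,638.53; pay $3,606.42 → $18,032.11
Installment 7: $18,032.11 +$540.96 interest = $18,573.07; pay $3,714.61 → $14,858.46
Installment 8: $14,858.46 +$445.75 interest = $15,304.21; pay $3,826.05 → $11,478.16
Installment 9: $11,478.16 +$344.34 interest = $11,822.50; pay $3,940.83 → $7,881.67
Installment 10: $7,881.67 +$236.45 interest = $8,118.12; pay $4,059.06 → $4,059.06
Installment 11: $4,059.06 +$121.77 interest = $4,180.83; pay $4,180.83 → $0.00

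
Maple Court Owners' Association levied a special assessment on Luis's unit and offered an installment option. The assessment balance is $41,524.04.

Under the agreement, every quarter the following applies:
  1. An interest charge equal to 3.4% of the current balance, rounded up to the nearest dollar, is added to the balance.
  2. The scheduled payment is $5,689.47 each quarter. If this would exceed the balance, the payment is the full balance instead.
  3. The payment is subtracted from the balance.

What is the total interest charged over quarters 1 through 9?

$7,038.00

Quarter 1: opening $41,524.04; interest $1,412.00 → $42,936.04; payment $5,689.47; balance $37,246.57
Quarter 2: opening $37,246.57; interest $1,267.00 → $38,513.57; payment $5,689.47; balance $32,824.10
Quarter 3: opening $32,824.10; interest $1,117.00 → $33,941.10; payment $5,689.47; balance $28,251.63
Quarter 4: opening $28,251.63; interest $961.00 → $29,212.63; payment $5,689.47; balance $23,523.16
Quarter 5: opening $23,523.16; interest $800.00 → $24,323.16; payment $5,689.47; balance $18,633.69
Quarter 6: opening $18,633.69; interest $634.00 → $19,267.69; payment $5,689.47; balance $13,578.22
Quarter 7: opening $13,578.22; interest $462.00 → $14,040.22; payment $5,689.47; balance $8,350.75
Quarter 8: opening $8,350.75; interest $284.00 → $8,634.75; payment $5,689.47; balance $2,945.28
Quarter 9: opening $2,945.28; interest $101.00 → $3,046.28; payment $3,046.28; balance $0.00
Total interest: $1,412.00 + $1,267.00 + $1,117.00 + $961.00 + $800.00 + $634.00 + $462.00 + $284.00 + $101.00 = $7,038.00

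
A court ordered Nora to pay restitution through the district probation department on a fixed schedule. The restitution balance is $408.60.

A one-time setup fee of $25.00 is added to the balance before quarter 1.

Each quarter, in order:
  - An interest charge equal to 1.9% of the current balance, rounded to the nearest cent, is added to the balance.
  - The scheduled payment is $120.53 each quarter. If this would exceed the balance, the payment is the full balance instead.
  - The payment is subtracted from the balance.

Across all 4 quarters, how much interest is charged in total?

Quarter 1: opening $433.60; interest $8.24 → $441.84; payment $120.53; balance $321.31
Quarter 2: opening $321.31; interest $6.10 → $327.41; payment $120.53; balance $206.88
Quarter 3: opening $206.88; interest $3.93 → $210.81; payment $120.53; balance $90.28
Quarter 4: opening $90.28; interest $1.72 → $92.00; payment $92.00; balance $0.00
Total interest: $8.24 + $6.10 + $3.93 + $1.72 = $19.99

$19.99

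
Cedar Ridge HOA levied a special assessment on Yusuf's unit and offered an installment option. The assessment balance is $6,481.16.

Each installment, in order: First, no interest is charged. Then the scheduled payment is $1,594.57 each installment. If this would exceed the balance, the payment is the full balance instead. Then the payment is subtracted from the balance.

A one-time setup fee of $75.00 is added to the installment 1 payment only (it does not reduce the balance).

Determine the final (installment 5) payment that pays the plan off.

$102.88

# | Opening | Payment | Fee | End bal
1 | $6,481.16 | $1,594.57 | $75.00 | $4,886.59
2 | $4,886.59 | $1,594.57 | — | $3,292.02
3 | $3,292.02 | $1,594.57 | — | $1,697.45
4 | $1,697.45 | $1,594.57 | — | $102.88
5 | $102.88 | $102.88 | — | $0.00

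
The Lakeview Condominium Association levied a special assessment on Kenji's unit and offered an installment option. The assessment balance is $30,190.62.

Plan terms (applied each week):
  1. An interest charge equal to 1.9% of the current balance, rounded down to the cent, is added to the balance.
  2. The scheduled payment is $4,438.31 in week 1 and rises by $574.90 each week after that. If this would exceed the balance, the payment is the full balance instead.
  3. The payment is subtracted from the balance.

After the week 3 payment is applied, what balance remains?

Week 1: opening $30,190.62; interest $573.62 → $30,764.24; payment $4,438.31; balance $26,325.93
Week 2: opening $26,325.93; interest $500.19 → $26,826.12; payment $5,013.21; balance $21,812.91
Week 3: opening $21,812.91; interest $414.44 → $22,227.35; payment $5,588.11; balance $16,639.24

$16,639.24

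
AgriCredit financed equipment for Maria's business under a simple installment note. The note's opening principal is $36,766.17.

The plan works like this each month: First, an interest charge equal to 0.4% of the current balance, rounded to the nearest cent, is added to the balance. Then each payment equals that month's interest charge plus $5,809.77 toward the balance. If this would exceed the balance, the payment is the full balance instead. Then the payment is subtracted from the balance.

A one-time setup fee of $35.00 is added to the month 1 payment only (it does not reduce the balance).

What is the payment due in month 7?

Month 1: $36,766.17 +$147.06 interest = $36,913.23; pay $5,956.83 (+ $35.00 fee) → $30,956.40
Month 2: $30,956.40 +$123.83 interest = $31,080.23; pay $5,933.60 → $25,146.63
Month 3: $25,146.63 +$100.59 interest = $25,247.22; pay $5,910.36 → $19,336.86
Month 4: $19,336.86 +$77.35 interest = $19,414.21; pay $5,887.12 → $13,527.09
Month 5: $13,527.09 +$54.11 interest = $13,581.20; pay $5,863.88 → $7,717.32
Month 6: $7,717.32 +$30.87 interest = $7,748.19; pay $5,840.64 → $1,907.55
Month 7: $1,907.55 +$7.63 interest = $1,915.18; pay $1,915.18 → $0.00

$1,915.18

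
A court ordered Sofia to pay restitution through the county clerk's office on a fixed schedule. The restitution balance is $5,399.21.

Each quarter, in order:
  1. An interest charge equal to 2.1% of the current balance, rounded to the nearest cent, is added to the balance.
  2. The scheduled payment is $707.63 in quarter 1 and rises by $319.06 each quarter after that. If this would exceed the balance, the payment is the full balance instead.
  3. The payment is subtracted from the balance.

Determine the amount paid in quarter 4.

Quarter 1: opening $5,399.21; interest $113.38 → $5,512.59; payment $707.63; balance $4,804.96
Quarter 2: opening $4,804.96; interest $100.90 → $4,905.86; payment $1,026.69; balance $3,879.17
Quarter 3: opening $3,879.17; interest $81.46 → $3,960.63; payment $1,345.75; balance $2,614.88
Quarter 4: opening $2,614.88; interest $54.91 → $2,669.79; payment $1,664.81; balance $1,004.98

$1,664.81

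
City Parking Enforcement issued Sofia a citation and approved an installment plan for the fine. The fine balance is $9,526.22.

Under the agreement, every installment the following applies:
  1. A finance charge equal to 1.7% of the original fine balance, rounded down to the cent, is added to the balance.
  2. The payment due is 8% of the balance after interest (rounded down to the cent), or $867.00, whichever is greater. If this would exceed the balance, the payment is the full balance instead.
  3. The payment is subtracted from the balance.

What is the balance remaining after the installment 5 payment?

$6,000.92

Installment 1: opening $9,526.22; interest $161.94 → $9,688.16; payment $867.00; balance $8,821.16
Installment 2: opening $8,821.16; interest $161.94 → $8,983.10; payment $867.00; balance $8,116.10
Installment 3: opening $8,116.10; interest $161.94 → $8,278.04; payment $867.00; balance $7,411.04
Installment 4: opening $7,411.04; interest $161.94 → $7,572.98; payment $867.00; balance $6,705.98
Installment 5: opening $6,705.98; interest $161.94 → $6,867.92; payment $867.00; balance $6,000.92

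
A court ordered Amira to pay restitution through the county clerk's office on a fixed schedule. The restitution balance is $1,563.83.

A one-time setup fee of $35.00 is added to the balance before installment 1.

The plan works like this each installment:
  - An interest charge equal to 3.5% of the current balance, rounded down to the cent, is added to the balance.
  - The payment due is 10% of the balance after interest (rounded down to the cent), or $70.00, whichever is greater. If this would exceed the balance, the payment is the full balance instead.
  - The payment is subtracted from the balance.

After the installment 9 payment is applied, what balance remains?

$844.21

Installment 1: $1,598.83 +$55.95 interest = $1,654.78; pay $165.47 → $1,489.31
Installment 2: $1,489.31 +$52.12 interest = $1,541.43; pay $154.14 → $1,387.29
Installment 3: $1,387.29 +$48.55 interest = $1,435.84; pay $143.58 → $1,292.26
Installment 4: $1,292.26 +$45.22 interest = $1,337.48; pay $133.74 → $1,203.74
Installment 5: $1,203.74 +$42.13 interest = $1,245.87; pay $124.58 → $1,121.29
Installment 6: $1,121.29 +$39.24 interest = $1,160.53; pay $116.05 → $1,044.48
Installment 7: $1,044.48 +$36.55 interest = $1,081.03; pay $108.10 → $972.93
Installment 8: $972.93 +$34.05 interest = $1,006.98; pay $100.69 → $906.29
Installment 9: $906.29 +$31.72 interest = $938.01; pay $93.80 → $844.21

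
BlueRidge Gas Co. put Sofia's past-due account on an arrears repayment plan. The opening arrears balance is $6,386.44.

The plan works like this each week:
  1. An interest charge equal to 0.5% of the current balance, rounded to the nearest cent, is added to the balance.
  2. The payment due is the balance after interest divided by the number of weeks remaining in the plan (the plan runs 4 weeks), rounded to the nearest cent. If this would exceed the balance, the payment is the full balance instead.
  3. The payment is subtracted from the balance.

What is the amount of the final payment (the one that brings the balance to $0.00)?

# | Opening | Interest | Payment | End bal
1 | $6,386.44 | $31.93 | $1,604.59 | $4,813.78
2 | $4,813.78 | $24.07 | $1,612.62 | $3,225.23
3 | $3,225.23 | $16.13 | $1,620.68 | $1,620.68
4 | $1,620.68 | $8.10 | $1,628.78 | $0.00

$1,628.78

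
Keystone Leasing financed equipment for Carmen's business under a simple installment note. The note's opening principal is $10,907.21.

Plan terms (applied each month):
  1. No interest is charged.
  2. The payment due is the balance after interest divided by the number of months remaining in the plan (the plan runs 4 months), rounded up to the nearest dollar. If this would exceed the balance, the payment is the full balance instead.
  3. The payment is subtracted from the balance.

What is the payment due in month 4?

$2,726.21

Month 1: $10,907.21 − $2,727.00 → $8,180.21
Month 2: $8,180.21 − $2,727.00 → $5,453.21
Month 3: $5,453.21 − $2,727.00 → $2,726.21
Month 4: $2,726.21 − $2,726.21 → $0.00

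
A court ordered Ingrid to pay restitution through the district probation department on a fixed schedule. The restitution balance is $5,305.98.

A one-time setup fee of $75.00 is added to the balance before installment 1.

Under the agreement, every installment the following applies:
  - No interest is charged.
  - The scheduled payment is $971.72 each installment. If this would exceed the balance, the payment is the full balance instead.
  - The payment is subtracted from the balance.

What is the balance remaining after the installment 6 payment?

$0.00

Installment 1: $5,380.98 − $971.72 → $4,409.26
Installment 2: $4,409.26 − $971.72 → $3,437.54
Installment 3: $3,437.54 − $971.72 → $2,465.82
Installment 4: $2,465.82 − $971.72 → $1,494.10
Installment 5: $1,494.10 − $971.72 → $522.38
Installment 6: $522.38 − $522.38 → $0.00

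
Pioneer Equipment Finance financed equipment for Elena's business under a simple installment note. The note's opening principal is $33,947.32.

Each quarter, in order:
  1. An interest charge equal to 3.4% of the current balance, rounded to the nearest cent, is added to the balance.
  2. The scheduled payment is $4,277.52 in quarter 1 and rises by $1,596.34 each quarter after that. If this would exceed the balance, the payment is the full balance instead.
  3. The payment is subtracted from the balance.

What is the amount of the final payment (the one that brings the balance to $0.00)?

$741.04

Quarter 1: $33,947.32 +$1,154.21 interest = $35,101.53; pay $4,277.52 → $30,824.01
Quarter 2: $30,824.01 +$1,048.02 interest = $31,872.03; pay $5,873.86 → $25,998.17
Quarter 3: $25,998.17 +$883.94 interest = $26,882.11; pay $7,470.20 → $19,411.91
Quarter 4: $19,411.91 +$660.00 interest = $20,071.91; pay $9,066.54 → $11,005.37
Quarter 5: $11,005.37 +$374.18 interest = $11,379.55; pay $10,662.88 → $716.67
Quarter 6: $716.67 +$24.37 interest = $741.04; pay $741.04 → $0.00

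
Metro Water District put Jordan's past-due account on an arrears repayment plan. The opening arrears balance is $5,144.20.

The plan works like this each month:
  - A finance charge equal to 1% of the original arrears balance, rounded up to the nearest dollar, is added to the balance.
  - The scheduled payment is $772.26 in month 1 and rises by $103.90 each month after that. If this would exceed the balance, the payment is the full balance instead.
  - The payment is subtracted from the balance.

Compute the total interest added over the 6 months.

$312.00

Month 1: opening $5,144.20; interest $52.00 → $5,196.20; payment $772.26; balance $4,423.94
Month 2: opening $4,423.94; interest $52.00 → $4,475.94; payment $876.16; balance $3,599.78
Month 3: opening $3,599.78; interest $52.00 → $3,651.78; payment $980.06; balance $2,671.72
Month 4: opening $2,671.72; interest $52.00 → $2,723.72; payment $1,083.96; balance $1,639.76
Month 5: opening $1,639.76; interest $52.00 → $1,691.76; payment $1,187.86; balance $503.90
Month 6: opening $503.90; interest $52.00 → $555.90; payment $555.90; balance $0.00
Total interest: $52.00 + $52.00 + $52.00 + $52.00 + $52.00 + $52.00 = $312.00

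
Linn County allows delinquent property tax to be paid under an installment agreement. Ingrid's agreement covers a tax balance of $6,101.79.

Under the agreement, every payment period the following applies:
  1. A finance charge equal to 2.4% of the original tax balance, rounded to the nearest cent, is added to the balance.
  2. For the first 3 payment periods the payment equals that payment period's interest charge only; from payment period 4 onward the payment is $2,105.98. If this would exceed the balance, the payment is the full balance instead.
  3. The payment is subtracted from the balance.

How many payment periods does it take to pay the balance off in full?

Payment period 1: $6,101.79 +$146.44 interest = $6,248.23; pay $146.44 → $6,101.79
Payment period 2: $6,101.79 +$146.44 interest = $6,248.23; pay $146.44 → $6,101.79
Payment period 3: $6,101.79 +$146.44 interest = $6,248.23; pay $146.44 → $6,101.79
Payment period 4: $6,101.79 +$146.44 interest = $6,248.23; pay $2,105.98 → $4,142.25
Payment period 5: $4,142.25 +$146.44 interest = $4,288.69; pay $2,105.98 → $2,182.71
Payment period 6: $2,182.71 +$146.44 interest = $2,329.15; pay $2,105.98 → $223.17
Payment period 7: $223.17 +$146.44 interest = $369.61; pay $369.61 → $0.00
Balance reaches $0.00 in payment period 7.

7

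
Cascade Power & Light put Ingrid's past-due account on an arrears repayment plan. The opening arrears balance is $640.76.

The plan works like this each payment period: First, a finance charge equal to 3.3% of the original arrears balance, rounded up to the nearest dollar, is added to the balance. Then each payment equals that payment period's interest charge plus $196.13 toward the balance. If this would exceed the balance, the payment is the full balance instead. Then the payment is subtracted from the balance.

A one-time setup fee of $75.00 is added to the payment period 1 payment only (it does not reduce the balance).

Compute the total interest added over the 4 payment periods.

$88.00

Payment period 1: opening $640.76; interest $22.00 → $662.76; payment $218.13 (+ $75.00 fee); balance $444.63
Payment period 2: opening $444.63; interest $22.00 → $466.63; payment $218.13; balance $248.50
Payment period 3: opening $248.50; interest $22.00 → $270.50; payment $218.13; balance $52.37
Payment period 4: opening $52.37; interest $22.00 → $74.37; payment $74.37; balance $0.00
Total interest: $22.00 + $22.00 + $22.00 + $22.00 = $88.00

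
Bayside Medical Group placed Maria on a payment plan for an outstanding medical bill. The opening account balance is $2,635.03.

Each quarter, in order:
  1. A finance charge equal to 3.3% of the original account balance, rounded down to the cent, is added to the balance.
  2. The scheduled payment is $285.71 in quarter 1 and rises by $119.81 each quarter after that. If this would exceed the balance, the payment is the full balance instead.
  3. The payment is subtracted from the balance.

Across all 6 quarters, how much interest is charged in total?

$521.70

Quarter 1: opening $2,635.03; interest $86.95 → $2,721.98; payment $285.71; balance $2,436.27
Quarter 2: opening $2,436.27; interest $86.95 → $2,523.22; payment $405.52; balance $2,117.70
Quarter 3: opening $2,117.70; interest $86.95 → $2,204.65; payment $525.33; balance $1,679.32
Quarter 4: opening $1,679.32; interest $86.95 → $1,766.27; payment $645.14; balance $1,121.13
Quarter 5: opening $1,121.13; interest $86.95 → $1,208.08; payment $764.95; balance $443.13
Quarter 6: opening $443.13; interest $86.95 → $530.08; payment $530.08; balance $0.00
Total interest: $86.95 + $86.95 + $86.95 + $86.95 + $86.95 + $86.95 = $521.70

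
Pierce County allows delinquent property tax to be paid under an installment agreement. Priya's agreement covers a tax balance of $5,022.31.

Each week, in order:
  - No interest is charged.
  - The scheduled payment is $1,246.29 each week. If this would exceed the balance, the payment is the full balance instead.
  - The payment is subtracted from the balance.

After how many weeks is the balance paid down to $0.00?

# | Opening | Payment | End bal
1 | $5,022.31 | $1,246.29 | $3,776.02
2 | $3,776.02 | $1,246.29 | $2,529.73
3 | $2,529.73 | $1,246.29 | $1,283.44
4 | $1,283.44 | $1,246.29 | $37.15
5 | $37.15 | $37.15 | $0.00
Balance reaches $0.00 in week 5.

5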